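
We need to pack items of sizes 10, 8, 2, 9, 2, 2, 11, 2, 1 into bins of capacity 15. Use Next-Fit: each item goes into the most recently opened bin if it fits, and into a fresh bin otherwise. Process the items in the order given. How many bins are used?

10 → bin 1 (remaining 5)
8 → bin 2 (remaining 7)
2 → bin 2 (remaining 5)
9 → bin 3 (remaining 6)
2 → bin 3 (remaining 4)
2 → bin 3 (remaining 2)
11 → bin 4 (remaining 4)
2 → bin 4 (remaining 2)
1 → bin 4 (remaining 1)

4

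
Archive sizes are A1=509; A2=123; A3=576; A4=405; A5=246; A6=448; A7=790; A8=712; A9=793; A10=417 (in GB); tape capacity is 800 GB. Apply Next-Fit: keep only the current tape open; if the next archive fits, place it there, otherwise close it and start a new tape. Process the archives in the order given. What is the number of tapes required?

A1 (509 GB) → tape 1 (remaining 291 GB)
A2 (123 GB) → tape 1 (remaining 168 GB)
A3 (576 GB) → tape 2 (remaining 224 GB)
A4 (405 GB) → tape 3 (remaining 395 GB)
A5 (246 GB) → tape 3 (remaining 149 GB)
A6 (448 GB) → tape 4 (remaining 352 GB)
A7 (790 GB) → tape 5 (remaining 10 GB)
A8 (712 GB) → tape 6 (remaining 88 GB)
A9 (793 GB) → tape 7 (remaining 7 GB)
A10 (417 GB) → tape 8 (remaining 383 GB)
Final tapes: [509,123] [576] [405,246] [448] [790] [712] [793] [417].

8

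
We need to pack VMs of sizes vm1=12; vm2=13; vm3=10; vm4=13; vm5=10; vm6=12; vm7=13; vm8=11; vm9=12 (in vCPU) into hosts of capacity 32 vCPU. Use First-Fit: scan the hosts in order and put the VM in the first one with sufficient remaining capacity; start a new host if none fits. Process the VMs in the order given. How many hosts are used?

host 1: place vm1 (12 vCPU), 20 vCPU left
host 1: place vm2 (13 vCPU), 7 vCPU left
host 2: place vm3 (10 vCPU), 22 vCPU left
host 2: place vm4 (13 vCPU), 9 vCPU left
host 3: place vm5 (10 vCPU), 22 vCPU left
host 3: place vm6 (12 vCPU), 10 vCPU left
host 4: place vm7 (13 vCPU), 19 vCPU left
host 4: place vm8 (11 vCPU), 8 vCPU left
host 5: place vm9 (12 vCPU), 20 vCPU left
Final hosts: [12,13] [10,13] [10,12] [13,11] [12].

5 hosts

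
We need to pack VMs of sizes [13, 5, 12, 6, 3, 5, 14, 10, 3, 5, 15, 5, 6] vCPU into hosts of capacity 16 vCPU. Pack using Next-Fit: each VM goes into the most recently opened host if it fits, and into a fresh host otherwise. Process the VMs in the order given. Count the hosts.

host 1: place 13 vCPU, 3 vCPU left
host 2: place 5 vCPU, 11 vCPU left
host 3: place 12 vCPU, 4 vCPU left
host 4: place 6 vCPU, 10 vCPU left
host 4: place 3 vCPU, 7 vCPU left
host 4: place 5 vCPU, 2 vCPU left
host 5: place 14 vCPU, 2 vCPU left
host 6: place 10 vCPU, 6 vCPU left
host 6: place 3 vCPU, 3 vCPU left
host 7: place 5 vCPU, 11 vCPU left
host 8: place 15 vCPU, 1 vCPU left
host 9: place 5 vCPU, 11 vCPU left
host 9: place 6 vCPU, 5 vCPU left
Final hosts: [13] [5] [12] [6,3,5] [14] [10,3] [5] [15] [5,6].

9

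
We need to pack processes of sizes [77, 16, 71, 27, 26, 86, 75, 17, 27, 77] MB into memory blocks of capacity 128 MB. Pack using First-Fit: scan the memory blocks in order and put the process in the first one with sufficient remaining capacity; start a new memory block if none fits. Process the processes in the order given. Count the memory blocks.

Put 77 MB in memory block 1; 51 MB remain.
Put 16 MB in memory block 1; 35 MB remain.
Put 71 MB in memory block 2; 57 MB remain.
Put 27 MB in memory block 1; 8 MB remain.
Put 26 MB in memory block 2; 31 MB remain.
Put 86 MB in memory block 3; 42 MB remain.
Put 75 MB in memory block 4; 53 MB remain.
Put 17 MB in memory block 2; 14 MB remain.
Put 27 MB in memory block 3; 15 MB remain.
Put 77 MB in memory block 5; 51 MB remain.
Final memory blocks: [77,16,27] [71,26,17] [86,27] [75] [77].

5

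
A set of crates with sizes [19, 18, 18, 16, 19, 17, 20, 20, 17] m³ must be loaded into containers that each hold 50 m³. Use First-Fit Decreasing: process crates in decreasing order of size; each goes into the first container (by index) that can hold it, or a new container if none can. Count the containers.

Sorted descending: 20, 20, 19, 19, 18, 18, 17, 17, 16.
Put 20 m³ in container 1; 30 m³ remain.
Put 20 m³ in container 1; 10 m³ remain.
Put 19 m³ in container 2; 31 m³ remain.
Put 19 m³ in container 2; 12 m³ remain.
Put 18 m³ in container 3; 32 m³ remain.
Put 18 m³ in container 3; 14 m³ remain.
Put 17 m³ in container 4; 33 m³ remain.
Put 17 m³ in container 4; 16 m³ remain.
Put 16 m³ in container 4; 0 m³ remain.
Final containers: [20,20] [19,19] [18,18] [17,17,16].

4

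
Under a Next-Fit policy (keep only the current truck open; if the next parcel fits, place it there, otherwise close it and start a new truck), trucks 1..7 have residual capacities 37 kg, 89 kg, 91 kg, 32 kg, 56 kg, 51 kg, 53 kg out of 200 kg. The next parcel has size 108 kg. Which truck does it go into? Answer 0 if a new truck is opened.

0

Next-Fit only looks at truck 7, which has 53 kg free.
108 kg does not fit, so a new truck is opened.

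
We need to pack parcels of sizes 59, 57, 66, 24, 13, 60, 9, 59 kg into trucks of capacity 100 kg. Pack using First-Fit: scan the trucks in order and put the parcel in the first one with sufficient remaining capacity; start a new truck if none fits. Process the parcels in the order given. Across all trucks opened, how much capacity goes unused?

truck 1: place 59 kg, 41 kg left
truck 2: place 57 kg, 43 kg left
truck 3: place 66 kg, 34 kg left
truck 1: place 24 kg, 17 kg left
truck 1: place 13 kg, 4 kg left
truck 4: place 60 kg, 40 kg left
truck 2: place 9 kg, 34 kg left
truck 5: place 59 kg, 41 kg left
5 trucks × 100 kg = 500 kg; used 347 kg; unused 153 kg.

153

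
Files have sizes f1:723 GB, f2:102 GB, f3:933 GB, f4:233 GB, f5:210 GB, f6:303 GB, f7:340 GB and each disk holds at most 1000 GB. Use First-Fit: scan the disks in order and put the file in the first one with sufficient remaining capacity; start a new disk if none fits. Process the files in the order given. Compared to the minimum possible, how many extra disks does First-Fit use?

First-Fit: [723,102] [933] [233,210,303] [340] → 4 disks.
Total size 2844 GB; any packing needs at least ⌈2844/1000⌉ = 3 disks.
An optimal packing achieves that bound: [933] [723,233] [340,303,210,102] → 3 disks.
Excess: 4 − 3 = 1.

1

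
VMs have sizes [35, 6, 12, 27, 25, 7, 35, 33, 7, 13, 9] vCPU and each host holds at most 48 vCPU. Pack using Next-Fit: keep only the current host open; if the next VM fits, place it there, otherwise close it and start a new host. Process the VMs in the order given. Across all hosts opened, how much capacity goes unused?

79

host 1: place 35 vCPU, 13 vCPU left
host 1: place 6 vCPU, 7 vCPU left
host 2: place 12 vCPU, 36 vCPU left
host 2: place 27 vCPU, 9 vCPU left
host 3: place 25 vCPU, 23 vCPU left
host 3: place 7 vCPU, 16 vCPU left
host 4: place 35 vCPU, 13 vCPU left
host 5: place 33 vCPU, 15 vCPU left
host 5: place 7 vCPU, 8 vCPU left
host 6: place 13 vCPU, 35 vCPU left
host 6: place 9 vCPU, 26 vCPU left
6 hosts × 48 vCPU = 288 vCPU; used 209 vCPU; unused 79 vCPU.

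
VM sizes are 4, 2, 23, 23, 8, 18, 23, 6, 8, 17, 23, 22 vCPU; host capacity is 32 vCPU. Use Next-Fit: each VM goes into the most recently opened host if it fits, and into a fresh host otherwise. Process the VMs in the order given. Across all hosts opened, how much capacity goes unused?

47

Put 4 vCPU in host 1; 28 vCPU remain.
Put 2 vCPU in host 1; 26 vCPU remain.
Put 23 vCPU in host 1; 3 vCPU remain.
Put 23 vCPU in host 2; 9 vCPU remain.
Put 8 vCPU in host 2; 1 vCPU remain.
Put 18 vCPU in host 3; 14 vCPU remain.
Put 23 vCPU in host 4; 9 vCPU remain.
Put 6 vCPU in host 4; 3 vCPU remain.
Put 8 vCPU in host 5; 24 vCPU remain.
Put 17 vCPU in host 5; 7 vCPU remain.
Put 23 vCPU in host 6; 9 vCPU remain.
Put 22 vCPU in host 7; 10 vCPU remain.
7 hosts × 32 vCPU = 224 vCPU; used 177 vCPU; unused 47 vCPU.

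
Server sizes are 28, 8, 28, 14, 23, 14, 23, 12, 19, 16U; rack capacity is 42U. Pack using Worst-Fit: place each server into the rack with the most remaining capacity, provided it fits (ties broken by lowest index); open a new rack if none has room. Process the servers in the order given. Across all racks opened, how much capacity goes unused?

25

28U → rack 1 (remaining 14U)
8U → rack 1 (remaining 6U)
28U → rack 2 (remaining 14U)
14U → rack 2 (remaining 0U)
23U → rack 3 (remaining 19U)
14U → rack 3 (remaining 5U)
23U → rack 4 (remaining 19U)
12U → rack 4 (remaining 7U)
19U → rack 5 (remaining 23U)
16U → rack 5 (remaining 7U)
5 racks × 42U = 210U; used 185U; unused 25U.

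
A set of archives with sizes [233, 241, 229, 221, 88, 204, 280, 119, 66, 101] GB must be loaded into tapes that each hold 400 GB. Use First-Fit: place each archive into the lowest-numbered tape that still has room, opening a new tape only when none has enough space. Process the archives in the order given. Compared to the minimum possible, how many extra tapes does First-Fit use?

First-Fit: [233,88,66] [241,119] [229,101] [221] [204] [280] → 6 tapes.
6 archives exceed 200 GB (half the capacity), and no two of those can share a tape, so at least 6 tapes are needed.
So 6 is already optimal.

0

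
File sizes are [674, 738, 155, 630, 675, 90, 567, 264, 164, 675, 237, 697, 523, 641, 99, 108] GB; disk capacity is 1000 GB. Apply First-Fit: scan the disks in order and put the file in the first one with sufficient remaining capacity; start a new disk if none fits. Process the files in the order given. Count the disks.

674 GB → disk 1 (remaining 326 GB)
738 GB → disk 2 (remaining 262 GB)
155 GB → disk 1 (remaining 171 GB)
630 GB → disk 3 (remaining 370 GB)
675 GB → disk 4 (remaining 325 GB)
90 GB → disk 1 (remaining 81 GB)
567 GB → disk 5 (remaining 433 GB)
264 GB → disk 3 (remaining 106 GB)
164 GB → disk 2 (remaining 98 GB)
675 GB → disk 6 (remaining 325 GB)
237 GB → disk 4 (remaining 88 GB)
697 GB → disk 7 (remaining 303 GB)
523 GB → disk 8 (remaining 477 GB)
641 GB → disk 9 (remaining 359 GB)
99 GB → disk 3 (remaining 7 GB)
108 GB → disk 5 (remaining 325 GB)
Final disks: [674,155,90] [738,164] [630,264,99] [675,237] [567,108] [675] [697] [523] [641].

9 disks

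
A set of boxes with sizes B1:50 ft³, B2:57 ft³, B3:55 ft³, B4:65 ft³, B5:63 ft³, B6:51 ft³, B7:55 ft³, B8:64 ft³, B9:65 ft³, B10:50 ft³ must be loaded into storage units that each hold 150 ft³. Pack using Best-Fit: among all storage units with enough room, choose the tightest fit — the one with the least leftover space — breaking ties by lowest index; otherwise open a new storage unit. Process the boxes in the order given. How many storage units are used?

5

storage unit 1: place B1 (50 ft³), 100 ft³ left
storage unit 1: place B2 (57 ft³), 43 ft³ left
storage unit 2: place B3 (55 ft³), 95 ft³ left
storage unit 2: place B4 (65 ft³), 30 ft³ left
storage unit 3: place B5 (63 ft³), 87 ft³ left
storage unit 3: place B6 (51 ft³), 36 ft³ left
storage unit 4: place B7 (55 ft³), 95 ft³ left
storage unit 4: place B8 (64 ft³), 31 ft³ left
storage unit 5: place B9 (65 ft³), 85 ft³ left
storage unit 5: place B10 (50 ft³), 35 ft³ left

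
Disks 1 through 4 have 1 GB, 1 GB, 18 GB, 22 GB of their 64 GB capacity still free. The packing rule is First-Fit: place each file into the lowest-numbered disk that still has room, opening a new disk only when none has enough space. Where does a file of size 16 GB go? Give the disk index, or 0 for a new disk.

Disks with room: disk 3 (18 GB), disk 4 (22 GB).
The first with room is disk 3.

3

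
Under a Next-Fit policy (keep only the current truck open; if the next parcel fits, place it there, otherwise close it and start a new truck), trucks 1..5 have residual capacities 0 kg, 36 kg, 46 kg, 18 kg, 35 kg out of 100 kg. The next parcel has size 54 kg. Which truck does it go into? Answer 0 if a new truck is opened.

Next-Fit only looks at truck 5, which has 35 kg free.
54 kg does not fit, so a new truck is opened.

0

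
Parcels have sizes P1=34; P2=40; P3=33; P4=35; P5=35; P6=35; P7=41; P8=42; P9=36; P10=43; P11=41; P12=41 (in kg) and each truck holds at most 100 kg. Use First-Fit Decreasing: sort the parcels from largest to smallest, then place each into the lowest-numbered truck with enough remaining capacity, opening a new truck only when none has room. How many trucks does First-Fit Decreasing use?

Sorted descending: 43, 42, 41, 41, 41, 40, 36, 35, 35, 35, 34, 33.
43 kg → truck 1 (remaining 57 kg)
42 kg → truck 1 (remaining 15 kg)
41 kg → truck 2 (remaining 59 kg)
41 kg → truck 2 (remaining 18 kg)
41 kg → truck 3 (remaining 59 kg)
40 kg → truck 3 (remaining 19 kg)
36 kg → truck 4 (remaining 64 kg)
35 kg → truck 4 (remaining 29 kg)
35 kg → truck 5 (remaining 65 kg)
35 kg → truck 5 (remaining 30 kg)
34 kg → truck 6 (remaining 66 kg)
33 kg → truck 6 (remaining 33 kg)
Final trucks: [43,42] [41,41] [41,40] [36,35] [35,35] [34,33].

6 trucks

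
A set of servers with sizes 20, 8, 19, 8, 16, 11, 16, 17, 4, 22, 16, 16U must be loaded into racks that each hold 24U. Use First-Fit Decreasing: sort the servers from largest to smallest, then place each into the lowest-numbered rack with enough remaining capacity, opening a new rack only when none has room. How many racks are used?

9 racks

Sorted descending: 22, 20, 19, 17, 16, 16, 16, 16, 11, 8, 8, 4.
Put 22U in rack 1; 2U remain.
Put 20U in rack 2; 4U remain.
Put 19U in rack 3; 5U remain.
Put 17U in rack 4; 7U remain.
Put 16U in rack 5; 8U remain.
Put 16U in rack 6; 8U remain.
Put 16U in rack 7; 8U remain.
Put 16U in rack 8; 8U remain.
Put 11U in rack 9; 13U remain.
Put 8U in rack 5; 0U remain.
Put 8U in rack 6; 0U remain.
Put 4U in rack 2; 0U remain.
Final racks: [22] [20,4] [19] [17] [16,8] [16,8] [16] [16] [11].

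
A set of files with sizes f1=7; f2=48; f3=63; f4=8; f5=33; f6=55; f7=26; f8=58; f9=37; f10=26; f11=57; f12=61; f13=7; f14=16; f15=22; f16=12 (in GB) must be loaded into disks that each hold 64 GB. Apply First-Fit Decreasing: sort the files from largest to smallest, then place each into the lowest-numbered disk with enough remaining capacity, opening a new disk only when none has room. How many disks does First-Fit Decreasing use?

Sorted descending: 63, 61, 58, 57, 55, 48, 37, 33, 26, 26, 22, 16, 12, 8, 7, 7.
63 GB → disk 1 (remaining 1 GB)
61 GB → disk 2 (remaining 3 GB)
58 GB → disk 3 (remaining 6 GB)
57 GB → disk 4 (remaining 7 GB)
55 GB → disk 5 (remaining 9 GB)
48 GB → disk 6 (remaining 16 GB)
37 GB → disk 7 (remaining 27 GB)
33 GB → disk 8 (remaining 31 GB)
26 GB → disk 7 (remaining 1 GB)
26 GB → disk 8 (remaining 5 GB)
22 GB → disk 9 (remaining 42 GB)
16 GB → disk 6 (remaining 0 GB)
12 GB → disk 9 (remaining 30 GB)
8 GB → disk 5 (remaining 1 GB)
7 GB → disk 4 (remaining 0 GB)
7 GB → disk 9 (remaining 23 GB)

9 disks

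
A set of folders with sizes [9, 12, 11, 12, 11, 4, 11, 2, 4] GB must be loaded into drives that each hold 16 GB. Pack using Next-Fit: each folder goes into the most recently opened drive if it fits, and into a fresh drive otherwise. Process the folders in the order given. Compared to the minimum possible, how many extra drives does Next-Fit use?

1

Next-Fit: [9] [12] [11] [12] [11,4] [11,2] [4] → 7 drives.
6 folders exceed 8 GB (half the capacity), and no two of those can share a drive, so at least 6 drives are needed.
An optimal packing achieves that bound: [12,4] [12,4] [11,2] [11] [11] [9] → 6 drives.
Excess: 7 − 6 = 1.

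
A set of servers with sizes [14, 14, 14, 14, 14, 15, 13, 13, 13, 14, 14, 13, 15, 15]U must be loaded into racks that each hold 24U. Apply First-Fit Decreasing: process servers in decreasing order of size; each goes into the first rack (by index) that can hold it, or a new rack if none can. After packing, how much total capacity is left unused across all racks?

141

Sorted descending: 15, 15, 15, 14, 14, 14, 14, 14, 14, 14, 13, 13, 13, 13.
15U → rack 1 (remaining 9U)
15U → rack 2 (remaining 9U)
15U → rack 3 (remaining 9U)
14U → rack 4 (remaining 10U)
14U → rack 5 (remaining 10U)
14U → rack 6 (remaining 10U)
14U → rack 7 (remaining 10U)
14U → rack 8 (remaining 10U)
14U → rack 9 (remaining 10U)
14U → rack 10 (remaining 10U)
13U → rack 11 (remaining 11U)
13U → rack 12 (remaining 11U)
13U → rack 13 (remaining 11U)
13U → rack 14 (remaining 11U)
14 racks × 24U = 336U; used 195U; unused 141U.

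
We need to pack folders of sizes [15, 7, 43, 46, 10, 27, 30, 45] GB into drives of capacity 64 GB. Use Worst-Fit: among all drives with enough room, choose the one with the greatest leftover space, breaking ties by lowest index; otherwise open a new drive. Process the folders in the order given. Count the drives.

drive 1: place 15 GB, 49 GB left
drive 1: place 7 GB, 42 GB left
drive 2: place 43 GB, 21 GB left
drive 3: place 46 GB, 18 GB left
drive 1: place 10 GB, 32 GB left
drive 1: place 27 GB, 5 GB left
drive 4: place 30 GB, 34 GB left
drive 5: place 45 GB, 19 GB left

5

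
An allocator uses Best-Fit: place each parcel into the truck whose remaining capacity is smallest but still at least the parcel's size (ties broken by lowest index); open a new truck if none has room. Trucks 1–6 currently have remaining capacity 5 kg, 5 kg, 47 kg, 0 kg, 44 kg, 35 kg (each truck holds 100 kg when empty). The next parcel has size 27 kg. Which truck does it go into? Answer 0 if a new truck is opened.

6

Trucks with room: truck 3 (47 kg), truck 5 (44 kg), truck 6 (35 kg).
Tightest fit is truck 6 with 35 kg free.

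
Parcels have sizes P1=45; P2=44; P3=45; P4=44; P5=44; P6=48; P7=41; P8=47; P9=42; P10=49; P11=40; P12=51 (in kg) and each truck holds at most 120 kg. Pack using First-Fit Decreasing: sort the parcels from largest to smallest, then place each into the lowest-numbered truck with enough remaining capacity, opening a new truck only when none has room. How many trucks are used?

Sorted descending: 51, 49, 48, 47, 45, 45, 44, 44, 44, 42, 41, 40.
51 kg → truck 1 (remaining 69 kg)
49 kg → truck 1 (remaining 20 kg)
48 kg → truck 2 (remaining 72 kg)
47 kg → truck 2 (remaining 25 kg)
45 kg → truck 3 (remaining 75 kg)
45 kg → truck 3 (remaining 30 kg)
44 kg → truck 4 (remaining 76 kg)
44 kg → truck 4 (remaining 32 kg)
44 kg → truck 5 (remaining 76 kg)
42 kg → truck 5 (remaining 34 kg)
41 kg → truck 6 (remaining 79 kg)
40 kg → truck 6 (remaining 39 kg)

6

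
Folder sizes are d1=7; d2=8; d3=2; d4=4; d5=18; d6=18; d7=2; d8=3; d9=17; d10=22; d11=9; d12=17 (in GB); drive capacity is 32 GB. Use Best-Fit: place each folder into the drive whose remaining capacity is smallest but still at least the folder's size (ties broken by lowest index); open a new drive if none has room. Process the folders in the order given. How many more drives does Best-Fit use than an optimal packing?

1

Best-Fit: [7,8,2,4,2,3] [18] [18] [17] [22,9] [17] → 6 drives.
5 folders exceed 16 GB (half the capacity), and no two of those can share a drive, so at least 5 drives are needed.
An optimal packing achieves that bound: [22,9] [18,8,4,2] [18,7,3,2] [17] [17] → 5 drives.
Excess: 6 − 5 = 1.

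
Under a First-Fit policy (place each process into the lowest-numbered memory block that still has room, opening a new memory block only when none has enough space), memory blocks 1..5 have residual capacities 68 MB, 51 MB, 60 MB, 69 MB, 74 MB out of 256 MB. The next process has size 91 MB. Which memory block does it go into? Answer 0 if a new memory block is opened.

No memory block has ≥ 91 MB free, so a new memory block is opened.

0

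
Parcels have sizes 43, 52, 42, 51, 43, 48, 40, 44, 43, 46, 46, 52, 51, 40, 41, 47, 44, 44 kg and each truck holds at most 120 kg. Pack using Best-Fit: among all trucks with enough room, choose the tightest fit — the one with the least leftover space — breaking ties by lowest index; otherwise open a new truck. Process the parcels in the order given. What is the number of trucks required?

9

43 kg → truck 1 (remaining 77 kg)
52 kg → truck 1 (remaining 25 kg)
42 kg → truck 2 (remaining 78 kg)
51 kg → truck 2 (remaining 27 kg)
43 kg → truck 3 (remaining 77 kg)
48 kg → truck 3 (remaining 29 kg)
40 kg → truck 4 (remaining 80 kg)
44 kg → truck 4 (remaining 36 kg)
43 kg → truck 5 (remaining 77 kg)
46 kg → truck 5 (remaining 31 kg)
46 kg → truck 6 (remaining 74 kg)
52 kg → truck 6 (remaining 22 kg)
51 kg → truck 7 (remaining 69 kg)
40 kg → truck 7 (remaining 29 kg)
41 kg → truck 8 (remaining 79 kg)
47 kg → truck 8 (remaining 32 kg)
44 kg → truck 9 (remaining 76 kg)
44 kg → truck 9 (remaining 32 kg)
Final trucks: [43,52] [42,51] [43,48] [40,44] [43,46] [46,52] [51,40] [41,47] [44,44].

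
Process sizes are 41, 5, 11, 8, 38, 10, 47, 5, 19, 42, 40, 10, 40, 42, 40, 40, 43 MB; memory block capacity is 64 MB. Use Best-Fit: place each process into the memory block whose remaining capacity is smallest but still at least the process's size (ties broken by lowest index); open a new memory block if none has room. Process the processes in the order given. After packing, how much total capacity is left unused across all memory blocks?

159

41 MB → memory block 1 (remaining 23 MB)
5 MB → memory block 1 (remaining 18 MB)
11 MB → memory block 1 (remaining 7 MB)
8 MB → memory block 2 (remaining 56 MB)
38 MB → memory block 2 (remaining 18 MB)
10 MB → memory block 2 (remaining 8 MB)
47 MB → memory block 3 (remaining 17 MB)
5 MB → memory block 1 (remaining 2 MB)
19 MB → memory block 4 (remaining 45 MB)
42 MB → memory block 4 (remaining 3 MB)
40 MB → memory block 5 (remaining 24 MB)
10 MB → memory block 3 (remaining 7 MB)
40 MB → memory block 6 (remaining 24 MB)
42 MB → memory block 7 (remaining 22 MB)
40 MB → memory block 8 (remaining 24 MB)
40 MB → memory block 9 (remaining 24 MB)
43 MB → memory block 10 (remaining 21 MB)
10 memory blocks × 64 MB = 640 MB; used 481 MB; unused 159 MB.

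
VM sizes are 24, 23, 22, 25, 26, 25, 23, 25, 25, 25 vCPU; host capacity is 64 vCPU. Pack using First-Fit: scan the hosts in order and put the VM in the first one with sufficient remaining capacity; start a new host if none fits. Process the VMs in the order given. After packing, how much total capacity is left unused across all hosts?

host 1: place 24 vCPU, 40 vCPU left
host 1: place 23 vCPU, 17 vCPU left
host 2: place 22 vCPU, 42 vCPU left
host 2: place 25 vCPU, 17 vCPU left
host 3: place 26 vCPU, 38 vCPU left
host 3: place 25 vCPU, 13 vCPU left
host 4: place 23 vCPU, 41 vCPU left
host 4: place 25 vCPU, 16 vCPU left
host 5: place 25 vCPU, 39 vCPU left
host 5: place 25 vCPU, 14 vCPU left
5 hosts × 64 vCPU = 320 vCPU; used 243 vCPU; unused 77 vCPU.

77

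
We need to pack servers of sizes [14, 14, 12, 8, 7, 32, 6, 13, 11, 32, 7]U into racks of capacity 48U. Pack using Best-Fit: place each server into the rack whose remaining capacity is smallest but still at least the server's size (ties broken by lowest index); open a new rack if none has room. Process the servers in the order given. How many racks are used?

rack 1: place 14U, 34U left
rack 1: place 14U, 20U left
rack 1: place 12U, 8U left
rack 1: place 8U, 0U left
rack 2: place 7U, 41U left
rack 2: place 32U, 9U left
rack 2: place 6U, 3U left
rack 3: place 13U, 35U left
rack 3: place 11U, 24U left
rack 4: place 32U, 16U left
rack 4: place 7U, 9U left
Final racks: [14,14,12,8] [7,32,6] [13,11] [32,7].

4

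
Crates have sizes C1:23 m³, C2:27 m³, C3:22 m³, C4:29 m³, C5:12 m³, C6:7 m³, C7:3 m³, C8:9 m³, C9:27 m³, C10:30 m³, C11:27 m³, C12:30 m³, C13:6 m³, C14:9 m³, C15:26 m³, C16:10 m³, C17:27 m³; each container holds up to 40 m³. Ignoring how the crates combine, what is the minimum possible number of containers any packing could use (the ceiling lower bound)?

Total size = 23 + 27 + 22 + 29 + 12 + 7 + 3 + 9 + 27 + 30 + 27 + 30 + 6 + 9 + 26 + 10 + 27 = 324 m³.
⌈324 / 40⌉ = 9.

9 containers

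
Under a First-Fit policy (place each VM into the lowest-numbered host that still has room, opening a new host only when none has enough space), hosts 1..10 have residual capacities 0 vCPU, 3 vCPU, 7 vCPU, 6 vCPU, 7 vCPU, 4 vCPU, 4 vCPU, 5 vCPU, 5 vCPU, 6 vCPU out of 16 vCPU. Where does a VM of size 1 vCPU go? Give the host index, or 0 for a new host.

2

Hosts with room: host 2 (3 vCPU), host 3 (7 vCPU), host 4 (6 vCPU), host 5 (7 vCPU), host 6 (4 vCPU), host 7 (4 vCPU), host 8 (5 vCPU), host 9 (5 vCPU), host 10 (6 vCPU).
The first with room is host 2.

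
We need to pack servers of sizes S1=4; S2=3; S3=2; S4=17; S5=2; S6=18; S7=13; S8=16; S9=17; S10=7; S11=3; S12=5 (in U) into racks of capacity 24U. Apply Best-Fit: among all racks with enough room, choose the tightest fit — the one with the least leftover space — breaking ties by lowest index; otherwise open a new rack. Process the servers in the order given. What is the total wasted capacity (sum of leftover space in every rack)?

13

rack 1: place S1 (4U), 20U left
rack 1: place S2 (3U), 17U left
rack 1: place S3 (2U), 15U left
rack 2: place S4 (17U), 7U left
rack 2: place S5 (2U), 5U left
rack 3: place S6 (18U), 6U left
rack 1: place S7 (13U), 2U left
rack 4: place S8 (16U), 8U left
rack 5: place S9 (17U), 7U left
rack 5: place S10 (7U), 0U left
rack 2: place S11 (3U), 2U left
rack 3: place S12 (5U), 1U left
5 racks × 24U = 120U; used 107U; unused 13U.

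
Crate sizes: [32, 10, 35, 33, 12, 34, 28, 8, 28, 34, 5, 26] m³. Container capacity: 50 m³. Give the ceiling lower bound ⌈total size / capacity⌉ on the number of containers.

6 containers

Total size = 32 + 10 + 35 + 33 + 12 + 34 + 28 + 8 + 28 + 34 + 5 + 26 = 285 m³.
⌈285 / 50⌉ = 6.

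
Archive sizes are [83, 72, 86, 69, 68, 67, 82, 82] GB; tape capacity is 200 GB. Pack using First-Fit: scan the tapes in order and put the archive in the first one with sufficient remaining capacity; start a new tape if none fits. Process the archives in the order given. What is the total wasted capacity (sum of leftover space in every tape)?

191

Put 83 GB in tape 1; 117 GB remain.
Put 72 GB in tape 1; 45 GB remain.
Put 86 GB in tape 2; 114 GB remain.
Put 69 GB in tape 2; 45 GB remain.
Put 68 GB in tape 3; 132 GB remain.
Put 67 GB in tape 3; 65 GB remain.
Put 82 GB in tape 4; 118 GB remain.
Put 82 GB in tape 4; 36 GB remain.
4 tapes × 200 GB = 800 GB; used 609 GB; unused 191 GB.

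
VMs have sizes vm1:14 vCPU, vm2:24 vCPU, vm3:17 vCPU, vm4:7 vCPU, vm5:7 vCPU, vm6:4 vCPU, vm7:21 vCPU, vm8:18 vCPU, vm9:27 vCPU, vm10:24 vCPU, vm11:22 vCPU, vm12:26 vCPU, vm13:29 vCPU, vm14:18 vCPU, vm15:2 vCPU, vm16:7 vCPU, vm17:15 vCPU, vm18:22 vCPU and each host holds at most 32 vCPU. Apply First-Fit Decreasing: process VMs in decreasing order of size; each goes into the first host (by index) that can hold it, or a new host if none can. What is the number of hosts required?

Sorted descending: 29, 27, 26, 24, 24, 22, 22, 21, 18, 18, 17, 15, 14, 7, 7, 7, 4, 2.
Put 29 vCPU in host 1; 3 vCPU remain.
Put 27 vCPU in host 2; 5 vCPU remain.
Put 26 vCPU in host 3; 6 vCPU remain.
Put 24 vCPU in host 4; 8 vCPU remain.
Put 24 vCPU in host 5; 8 vCPU remain.
Put 22 vCPU in host 6; 10 vCPU remain.
Put 22 vCPU in host 7; 10 vCPU remain.
Put 21 vCPU in host 8; 11 vCPU remain.
Put 18 vCPU in host 9; 14 vCPU remain.
Put 18 vCPU in host 10; 14 vCPU remain.
Put 17 vCPU in host 11; 15 vCPU remain.
Put 15 vCPU in host 11; 0 vCPU remain.
Put 14 vCPU in host 9; 0 vCPU remain.
Put 7 vCPU in host 4; 1 vCPU remain.
Put 7 vCPU in host 5; 1 vCPU remain.
Put 7 vCPU in host 6; 3 vCPU remain.
Put 4 vCPU in host 2; 1 vCPU remain.
Put 2 vCPU in host 1; 1 vCPU remain.

11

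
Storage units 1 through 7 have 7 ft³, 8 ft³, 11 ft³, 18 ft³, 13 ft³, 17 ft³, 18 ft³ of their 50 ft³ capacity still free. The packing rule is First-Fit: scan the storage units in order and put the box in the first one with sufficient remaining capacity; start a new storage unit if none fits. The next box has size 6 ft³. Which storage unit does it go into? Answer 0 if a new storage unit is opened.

Storage units with room: storage unit 1 (7 ft³), storage unit 2 (8 ft³), storage unit 3 (11 ft³), storage unit 4 (18 ft³), storage unit 5 (13 ft³), storage unit 6 (17 ft³), storage unit 7 (18 ft³).
The first with room is storage unit 1.

1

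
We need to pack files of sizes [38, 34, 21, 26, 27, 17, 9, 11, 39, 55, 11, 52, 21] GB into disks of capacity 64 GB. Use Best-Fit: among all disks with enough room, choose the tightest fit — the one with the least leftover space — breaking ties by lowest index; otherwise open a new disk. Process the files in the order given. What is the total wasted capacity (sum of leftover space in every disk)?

87

Put 38 GB in disk 1; 26 GB remain.
Put 34 GB in disk 2; 30 GB remain.
Put 21 GB in disk 1; 5 GB remain.
Put 26 GB in disk 2; 4 GB remain.
Put 27 GB in disk 3; 37 GB remain.
Put 17 GB in disk 3; 20 GB remain.
Put 9 GB in disk 3; 11 GB remain.
Put 11 GB in disk 3; 0 GB remain.
Put 39 GB in disk 4; 25 GB remain.
Put 55 GB in disk 5; 9 GB remain.
Put 11 GB in disk 4; 14 GB remain.
Put 52 GB in disk 6; 12 GB remain.
Put 21 GB in disk 7; 43 GB remain.
7 disks × 64 GB = 448 GB; used 361 GB; unused 87 GB.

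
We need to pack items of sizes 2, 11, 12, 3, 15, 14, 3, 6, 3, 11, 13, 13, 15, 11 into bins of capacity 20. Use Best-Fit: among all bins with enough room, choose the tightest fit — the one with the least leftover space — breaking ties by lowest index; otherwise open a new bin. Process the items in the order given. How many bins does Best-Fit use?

9

2 → bin 1 (remaining 18)
11 → bin 1 (remaining 7)
12 → bin 2 (remaining 8)
3 → bin 1 (remaining 4)
15 → bin 3 (remaining 5)
14 → bin 4 (remaining 6)
3 → bin 1 (remaining 1)
6 → bin 4 (remaining 0)
3 → bin 3 (remaining 2)
11 → bin 5 (remaining 9)
13 → bin 6 (remaining 7)
13 → bin 7 (remaining 7)
15 → bin 8 (remaining 5)
11 → bin 9 (remaining 9)
Final bins: [2,11,3,3] [12] [15,3] [14,6] [11] [13] [13] [15] [11].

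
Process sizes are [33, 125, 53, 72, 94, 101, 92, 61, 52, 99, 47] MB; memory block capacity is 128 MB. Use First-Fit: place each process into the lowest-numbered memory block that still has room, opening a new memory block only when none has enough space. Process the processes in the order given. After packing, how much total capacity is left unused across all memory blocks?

33 MB → memory block 1 (remaining 95 MB)
125 MB → memory block 2 (remaining 3 MB)
53 MB → memory block 1 (remaining 42 MB)
72 MB → memory block 3 (remaining 56 MB)
94 MB → memory block 4 (remaining 34 MB)
101 MB → memory block 5 (remaining 27 MB)
92 MB → memory block 6 (remaining 36 MB)
61 MB → memory block 7 (remaining 67 MB)
52 MB → memory block 3 (remaining 4 MB)
99 MB → memory block 8 (remaining 29 MB)
47 MB → memory block 7 (remaining 20 MB)
8 memory blocks × 128 MB = 1024 MB; used 829 MB; unused 195 MB.

195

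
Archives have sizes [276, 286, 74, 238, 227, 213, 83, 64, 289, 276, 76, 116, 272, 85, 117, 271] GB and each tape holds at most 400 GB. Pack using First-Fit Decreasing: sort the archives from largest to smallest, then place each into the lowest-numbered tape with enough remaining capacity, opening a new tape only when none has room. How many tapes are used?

9 tapes

Sorted descending: 289, 286, 276, 276, 272, 271, 238, 227, 213, 117, 116, 85, 83, 76, 74, 64.
tape 1: place 289 GB, 111 GB left
tape 2: place 286 GB, 114 GB left
tape 3: place 276 GB, 124 GB left
tape 4: place 276 GB, 124 GB left
tape 5: place 272 GB, 128 GB left
tape 6: place 271 GB, 129 GB left
tape 7: place 238 GB, 162 GB left
tape 8: place 227 GB, 173 GB left
tape 9: place 213 GB, 187 GB left
tape 3: place 117 GB, 7 GB left
tape 4: place 116 GB, 8 GB left
tape 1: place 85 GB, 26 GB left
tape 2: place 83 GB, 31 GB left
tape 5: place 76 GB, 52 GB left
tape 6: place 74 GB, 55 GB left
tape 7: place 64 GB, 98 GB left
Final tapes: [289,85] [286,83] [276,117] [276,116] [272,76] [271,74] [238,64] [227] [213].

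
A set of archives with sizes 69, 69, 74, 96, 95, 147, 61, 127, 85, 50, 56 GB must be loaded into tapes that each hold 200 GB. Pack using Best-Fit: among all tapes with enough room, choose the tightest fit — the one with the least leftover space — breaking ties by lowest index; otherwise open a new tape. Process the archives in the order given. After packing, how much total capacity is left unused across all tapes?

71

69 GB → tape 1 (remaining 131 GB)
69 GB → tape 1 (remaining 62 GB)
74 GB → tape 2 (remaining 126 GB)
96 GB → tape 2 (remaining 30 GB)
95 GB → tape 3 (remaining 105 GB)
147 GB → tape 4 (remaining 53 GB)
61 GB → tape 1 (remaining 1 GB)
127 GB → tape 5 (remaining 73 GB)
85 GB → tape 3 (remaining 20 GB)
50 GB → tape 4 (remaining 3 GB)
56 GB → tape 5 (remaining 17 GB)
5 tapes × 200 GB = 1000 GB; used 929 GB; unused 71 GB.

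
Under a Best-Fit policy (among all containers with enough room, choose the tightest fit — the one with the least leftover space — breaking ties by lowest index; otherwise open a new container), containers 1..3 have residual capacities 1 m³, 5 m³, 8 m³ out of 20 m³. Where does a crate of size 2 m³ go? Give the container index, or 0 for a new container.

Containers with room: container 2 (5 m³), container 3 (8 m³).
Tightest fit is container 2 with 5 m³ free.

2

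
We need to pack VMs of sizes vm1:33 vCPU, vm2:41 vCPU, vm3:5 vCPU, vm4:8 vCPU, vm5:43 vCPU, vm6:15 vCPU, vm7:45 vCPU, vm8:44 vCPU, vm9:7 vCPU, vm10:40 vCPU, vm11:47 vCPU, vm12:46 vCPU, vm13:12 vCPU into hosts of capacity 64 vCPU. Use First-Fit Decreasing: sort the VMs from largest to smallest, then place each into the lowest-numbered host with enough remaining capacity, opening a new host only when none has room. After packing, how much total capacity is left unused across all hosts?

126

Sorted descending: 47, 46, 45, 44, 43, 41, 40, 33, 15, 12, 8, 7, 5.
host 1: place 47 vCPU, 17 vCPU left
host 2: place 46 vCPU, 18 vCPU left
host 3: place 45 vCPU, 19 vCPU left
host 4: place 44 vCPU, 20 vCPU left
host 5: place 43 vCPU, 21 vCPU left
host 6: place 41 vCPU, 23 vCPU left
host 7: place 40 vCPU, 24 vCPU left
host 8: place 33 vCPU, 31 vCPU left
host 1: place 15 vCPU, 2 vCPU left
host 2: place 12 vCPU, 6 vCPU left
host 3: place 8 vCPU, 11 vCPU left
host 3: place 7 vCPU, 4 vCPU left
host 2: place 5 vCPU, 1 vCPU left
8 hosts × 64 vCPU = 512 vCPU; used 386 vCPU; unused 126 vCPU.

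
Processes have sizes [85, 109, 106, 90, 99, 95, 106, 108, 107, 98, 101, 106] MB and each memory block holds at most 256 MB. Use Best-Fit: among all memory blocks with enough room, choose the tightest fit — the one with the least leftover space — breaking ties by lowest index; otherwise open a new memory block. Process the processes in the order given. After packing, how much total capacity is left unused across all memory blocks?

85 MB → memory block 1 (remaining 171 MB)
109 MB → memory block 1 (remaining 62 MB)
106 MB → memory block 2 (remaining 150 MB)
90 MB → memory block 2 (remaining 60 MB)
99 MB → memory block 3 (remaining 157 MB)
95 MB → memory block 3 (remaining 62 MB)
106 MB → memory block 4 (remaining 150 MB)
108 MB → memory block 4 (remaining 42 MB)
107 MB → memory block 5 (remaining 149 MB)
98 MB → memory block 5 (remaining 51 MB)
101 MB → memory block 6 (remaining 155 MB)
106 MB → memory block 6 (remaining 49 MB)
6 memory blocks × 256 MB = 1536 MB; used 1210 MB; unused 326 MB.

326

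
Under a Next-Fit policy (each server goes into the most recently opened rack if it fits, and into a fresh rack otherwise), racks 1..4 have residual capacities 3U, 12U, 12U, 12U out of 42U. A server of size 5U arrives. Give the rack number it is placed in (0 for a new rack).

Next-Fit only looks at rack 4, which has 12U free.
5U fits there.

4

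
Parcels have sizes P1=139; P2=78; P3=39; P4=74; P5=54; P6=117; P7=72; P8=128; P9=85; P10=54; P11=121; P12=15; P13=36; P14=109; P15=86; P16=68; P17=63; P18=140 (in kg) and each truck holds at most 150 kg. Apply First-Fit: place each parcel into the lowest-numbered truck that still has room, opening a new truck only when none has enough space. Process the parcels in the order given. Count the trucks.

12

P1 (139 kg) → truck 1 (remaining 11 kg)
P2 (78 kg) → truck 2 (remaining 72 kg)
P3 (39 kg) → truck 2 (remaining 33 kg)
P4 (74 kg) → truck 3 (remaining 76 kg)
P5 (54 kg) → truck 3 (remaining 22 kg)
P6 (117 kg) → truck 4 (remaining 33 kg)
P7 (72 kg) → truck 5 (remaining 78 kg)
P8 (128 kg) → truck 6 (remaining 22 kg)
P9 (85 kg) → truck 7 (remaining 65 kg)
P10 (54 kg) → truck 5 (remaining 24 kg)
P11 (121 kg) → truck 8 (remaining 29 kg)
P12 (15 kg) → truck 2 (remaining 18 kg)
P13 (36 kg) → truck 7 (remaining 29 kg)
P14 (109 kg) → truck 9 (remaining 41 kg)
P15 (86 kg) → truck 10 (remaining 64 kg)
P16 (68 kg) → truck 11 (remaining 82 kg)
P17 (63 kg) → truck 10 (remaining 1 kg)
P18 (140 kg) → truck 12 (remaining 10 kg)
Final trucks: [139] [78,39,15] [74,54] [117] [72,54] [128] [85,36] [121] [109] [86,63] [68] [140].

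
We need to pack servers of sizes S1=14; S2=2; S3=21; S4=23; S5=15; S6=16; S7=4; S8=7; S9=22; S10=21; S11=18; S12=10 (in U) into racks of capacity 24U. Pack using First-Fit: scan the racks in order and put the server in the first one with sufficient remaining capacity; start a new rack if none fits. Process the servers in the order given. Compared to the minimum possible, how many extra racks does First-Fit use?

First-Fit: [14,2,4] [21] [23] [15,7] [16] [22] [21] [18] [10] → 9 racks.
Total size 173U; any packing needs at least ⌈173/24⌉ = 8 racks.
An optimal packing achieves that bound: [23] [22,2] [21] [21] [18,4] [16,7] [15] [14,10] → 8 racks.
Excess: 9 − 8 = 1.

1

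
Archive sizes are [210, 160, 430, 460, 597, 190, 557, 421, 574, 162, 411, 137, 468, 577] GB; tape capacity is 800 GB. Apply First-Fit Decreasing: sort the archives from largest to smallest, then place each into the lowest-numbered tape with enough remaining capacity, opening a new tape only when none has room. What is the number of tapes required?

9

Sorted descending: 597, 577, 574, 557, 468, 460, 430, 421, 411, 210, 190, 162, 160, 137.
tape 1: place 597 GB, 203 GB left
tape 2: place 577 GB, 223 GB left
tape 3: place 574 GB, 226 GB left
tape 4: place 557 GB, 243 GB left
tape 5: place 468 GB, 332 GB left
tape 6: place 460 GB, 340 GB left
tape 7: place 430 GB, 370 GB left
tape 8: place 421 GB, 379 GB left
tape 9: place 411 GB, 389 GB left
tape 2: place 210 GB, 13 GB left
tape 1: place 190 GB, 13 GB left
tape 3: place 162 GB, 64 GB left
tape 4: place 160 GB, 83 GB left
tape 5: place 137 GB, 195 GB left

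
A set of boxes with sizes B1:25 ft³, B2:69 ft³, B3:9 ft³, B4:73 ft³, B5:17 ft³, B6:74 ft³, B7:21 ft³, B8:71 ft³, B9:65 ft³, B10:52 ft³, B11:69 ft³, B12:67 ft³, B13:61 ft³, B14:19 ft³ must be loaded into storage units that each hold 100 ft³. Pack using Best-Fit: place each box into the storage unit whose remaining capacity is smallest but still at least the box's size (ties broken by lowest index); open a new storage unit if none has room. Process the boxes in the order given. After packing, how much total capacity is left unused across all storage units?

B1 (25 ft³) → storage unit 1 (remaining 75 ft³)
B2 (69 ft³) → storage unit 1 (remaining 6 ft³)
B3 (9 ft³) → storage unit 2 (remaining 91 ft³)
B4 (73 ft³) → storage unit 2 (remaining 18 ft³)
B5 (17 ft³) → storage unit 2 (remaining 1 ft³)
B6 (74 ft³) → storage unit 3 (remaining 26 ft³)
B7 (21 ft³) → storage unit 3 (remaining 5 ft³)
B8 (71 ft³) → storage unit 4 (remaining 29 ft³)
B9 (65 ft³) → storage unit 5 (remaining 35 ft³)
B10 (52 ft³) → storage unit 6 (remaining 48 ft³)
B11 (69 ft³) → storage unit 7 (remaining 31 ft³)
B12 (67 ft³) → storage unit 8 (remaining 33 ft³)
B13 (61 ft³) → storage unit 9 (remaining 39 ft³)
B14 (19 ft³) → storage unit 4 (remaining 10 ft³)
9 storage units × 100 ft³ = 900 ft³; used 692 ft³; unused 208 ft³.

208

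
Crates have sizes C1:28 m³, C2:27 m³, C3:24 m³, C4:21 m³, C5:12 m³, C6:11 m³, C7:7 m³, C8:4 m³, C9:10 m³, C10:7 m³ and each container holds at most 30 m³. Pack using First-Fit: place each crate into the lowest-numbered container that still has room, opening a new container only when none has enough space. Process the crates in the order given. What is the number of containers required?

6 containers

container 1: place C1 (28 m³), 2 m³ left
container 2: place C2 (27 m³), 3 m³ left
container 3: place C3 (24 m³), 6 m³ left
container 4: place C4 (21 m³), 9 m³ left
container 5: place C5 (12 m³), 18 m³ left
container 5: place C6 (11 m³), 7 m³ left
container 4: place C7 (7 m³), 2 m³ left
container 3: place C8 (4 m³), 2 m³ left
container 6: place C9 (10 m³), 20 m³ left
container 5: place C10 (7 m³), 0 m³ left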